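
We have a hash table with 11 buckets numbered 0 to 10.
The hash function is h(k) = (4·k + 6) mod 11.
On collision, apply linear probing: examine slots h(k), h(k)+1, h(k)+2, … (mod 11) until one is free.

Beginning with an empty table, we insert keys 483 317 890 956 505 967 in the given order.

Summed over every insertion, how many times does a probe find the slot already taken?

10

483 hashes to 2; slot 2 is free -> place at 2.
317 hashes to 9; slot 9 is free -> place at 9.
890 hashes to 2; 2 taken -> place at 3.
956 hashes to 2; 2,3 taken -> place at 4.
505 hashes to 2; 2,3,4 taken -> place at 5.
967 hashes to 2; 2,3,4,5 taken -> place at 6.
Table: [—, —, 483, 890, 956, 505, 967, —, —, 317, —]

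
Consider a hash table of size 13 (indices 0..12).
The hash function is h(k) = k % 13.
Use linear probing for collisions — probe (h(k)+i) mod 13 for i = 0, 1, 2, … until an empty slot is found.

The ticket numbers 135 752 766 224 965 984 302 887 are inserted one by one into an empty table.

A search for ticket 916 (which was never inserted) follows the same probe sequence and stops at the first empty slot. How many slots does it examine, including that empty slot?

3

Insert 135: h=5, slot 5 empty => index 5.
Insert 752: h=11, slot 11 empty => index 11.
Insert 766: h=12, slot 12 empty => index 12.
Insert 224: h=3, slot 3 empty => index 3.
Insert 965: h=3, slot 3 occupied => index 4.
Insert 984: h=9, slot 9 empty => index 9.
Insert 302: h=3, slots 3,4,5 occupied => index 6.
Insert 887: h=3, slots 3,4,5,6 occupied => index 7.
Table: [_, _, _, 224, 965, 135, 302, 887, _, 984, _, 752, 766]
Lookup 916: h=6, probe 6,7,8 → slot 8 empty, not found.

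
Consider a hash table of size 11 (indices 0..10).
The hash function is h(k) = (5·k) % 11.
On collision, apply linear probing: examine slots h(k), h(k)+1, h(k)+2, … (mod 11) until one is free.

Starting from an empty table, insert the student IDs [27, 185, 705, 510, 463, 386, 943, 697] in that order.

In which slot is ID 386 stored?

7

27 hashes to 3; slot 3 is free -> place at 3.
185 hashes to 1; slot 1 is free -> place at 1.
705 hashes to 5; slot 5 is free -> place at 5.
510 hashes to 9; slot 9 is free -> place at 9.
463 hashes to 5; 5 taken -> place at 6.
386 hashes to 5; 5,6 taken -> place at 7.
943 hashes to 7; 7 taken -> place at 8.
697 hashes to 9; 9 taken -> place at 10.
Table: [., 185, ., 27, ., 705, 463, 386, 943, 510, 697]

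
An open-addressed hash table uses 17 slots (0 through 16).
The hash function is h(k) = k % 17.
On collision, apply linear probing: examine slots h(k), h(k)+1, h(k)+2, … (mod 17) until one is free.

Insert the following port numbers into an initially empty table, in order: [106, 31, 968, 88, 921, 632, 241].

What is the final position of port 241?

106 hashes to 4; slot 4 is free => place at 4.
31 hashes to 14; slot 14 is free => place at 14.
968 hashes to 16; slot 16 is free => place at 16.
88 hashes to 3; slot 3 is free => place at 3.
921 hashes to 3; 3,4 taken => place at 5.
632 hashes to 3; 3,4,5 taken => place at 6.
241 hashes to 3; 3,4,5,6 taken => place at 7.
Table: [—, —, —, 88, 106, 921, 632, 241, —, —, —, —, —, —, 31, —, 968]

7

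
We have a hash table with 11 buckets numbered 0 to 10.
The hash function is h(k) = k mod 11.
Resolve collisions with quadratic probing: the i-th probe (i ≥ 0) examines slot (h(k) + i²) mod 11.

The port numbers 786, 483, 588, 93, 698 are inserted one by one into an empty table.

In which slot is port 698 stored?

3

Insert 786: h=5, slot 5 empty -> index 5.
Insert 483: h=10, slot 10 empty -> index 10.
Insert 588: h=5, slot 5 occupied -> index 6.
Insert 93: h=5, slots 5,6 occupied -> index 9.
Insert 698: h=5, slots 5,6,9 occupied -> index 3.
Table: [∅, ∅, ∅, 698, ∅, 786, 588, ∅, ∅, 93, 483]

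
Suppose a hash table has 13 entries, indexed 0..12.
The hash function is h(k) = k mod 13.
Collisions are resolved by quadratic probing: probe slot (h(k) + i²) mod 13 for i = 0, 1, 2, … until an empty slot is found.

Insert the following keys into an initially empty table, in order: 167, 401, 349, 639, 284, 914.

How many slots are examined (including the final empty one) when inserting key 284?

4

167: h=11 => slot 11
401: h=11, probe 11,12 => slot 12
349: h=11, probe 11,12,2 => slot 2
639: h=2, probe 2,3 => slot 3
284: h=11, probe 11,12,2,7 => slot 7
914: h=4 => slot 4
Table: [., ., 349, 639, 914, ., ., 284, ., ., ., 167, 401]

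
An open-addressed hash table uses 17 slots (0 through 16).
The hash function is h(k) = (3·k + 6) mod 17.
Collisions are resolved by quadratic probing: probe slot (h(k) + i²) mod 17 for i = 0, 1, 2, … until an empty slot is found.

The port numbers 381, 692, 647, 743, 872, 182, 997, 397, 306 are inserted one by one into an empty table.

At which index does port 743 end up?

12

381 hashes to 10; slot 10 is free -> place at 10.
692 hashes to 8; slot 8 is free -> place at 8.
647 hashes to 9; slot 9 is free -> place at 9.
743 hashes to 8; 8,9 taken -> place at 12.
872 hashes to 4; slot 4 is free -> place at 4.
182 hashes to 8; 8,9,12 taken -> place at 0.
997 hashes to 5; slot 5 is free -> place at 5.
397 hashes to 7; slot 7 is free -> place at 7.
306 hashes to 6; slot 6 is free -> place at 6.
Table: [182, ∅, ∅, ∅, 872, 997, 306, 397, 692, 647, 381, ∅, 743, ∅, ∅, ∅, ∅]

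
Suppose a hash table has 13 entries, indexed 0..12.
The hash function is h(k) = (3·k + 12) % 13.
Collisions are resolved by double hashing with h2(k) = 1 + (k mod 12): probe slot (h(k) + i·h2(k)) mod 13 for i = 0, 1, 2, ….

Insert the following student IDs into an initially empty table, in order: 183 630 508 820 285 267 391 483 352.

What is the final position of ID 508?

183 hashes to 2; slot 2 is free → place at 2.
630 hashes to 4; slot 4 is free → place at 4.
508 hashes to 2, h2=5; 2 taken → place at 7.
820 hashes to 2, h2=5; 2,7 taken → place at 12.
285 hashes to 9; slot 9 is free → place at 9.
267 hashes to 7, h2=4; 7 taken → place at 11.
391 hashes to 2, h2=8; 2 taken → place at 10.
483 hashes to 5; slot 5 is free → place at 5.
352 hashes to 2, h2=5; 2,7,12,4,9 taken → place at 1.
Table: [—, 352, 183, —, 630, 483, —, 508, —, 285, 391, 267, 820]

7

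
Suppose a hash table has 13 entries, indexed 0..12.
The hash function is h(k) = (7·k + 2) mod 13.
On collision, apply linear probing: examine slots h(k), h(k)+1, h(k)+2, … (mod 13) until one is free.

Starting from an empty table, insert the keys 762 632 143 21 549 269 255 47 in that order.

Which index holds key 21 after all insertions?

8

762 hashes to 6; slot 6 is free → place at 6.
632 hashes to 6; 6 taken → place at 7.
143 hashes to 2; slot 2 is free → place at 2.
21 hashes to 6; 6,7 taken → place at 8.
549 hashes to 10; slot 10 is free → place at 10.
269 hashes to 0; slot 0 is free → place at 0.
255 hashes to 6; 6,7,8 taken → place at 9.
47 hashes to 6; 6,7,8,9,10 taken → place at 11.
Table: [269, ., 143, ., ., ., 762, 632, 21, 255, 549, 47, .]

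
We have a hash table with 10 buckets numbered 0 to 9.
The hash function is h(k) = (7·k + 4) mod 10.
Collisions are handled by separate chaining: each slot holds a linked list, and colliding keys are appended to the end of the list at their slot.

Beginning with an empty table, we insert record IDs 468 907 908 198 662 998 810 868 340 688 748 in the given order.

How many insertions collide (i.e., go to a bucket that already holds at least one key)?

7

Insert 468: h=0, bucket 0 empty → new chain.
Insert 907: h=3, bucket 3 empty → new chain.
Insert 908: h=0, bucket 0 nonempty → append to chain.
Insert 198: h=0, bucket 0 nonempty → append to chain.
Insert 662: h=8, bucket 8 empty → new chain.
Insert 998: h=0, bucket 0 nonempty → append to chain.
Insert 810: h=4, bucket 4 empty → new chain.
Insert 868: h=0, bucket 0 nonempty → append to chain.
Insert 340: h=4, bucket 4 nonempty → append to chain.
Insert 688: h=0, bucket 0 nonempty → append to chain.
Insert 748: h=0, bucket 0 nonempty → append to chain.
Final buckets:
0: 468 -> 908 -> 198 -> 998 -> 868 -> 688 -> 748
1: -
2: -
3: 907
4: 810 -> 340
5: -
6: -
7: -
8: 662
9: -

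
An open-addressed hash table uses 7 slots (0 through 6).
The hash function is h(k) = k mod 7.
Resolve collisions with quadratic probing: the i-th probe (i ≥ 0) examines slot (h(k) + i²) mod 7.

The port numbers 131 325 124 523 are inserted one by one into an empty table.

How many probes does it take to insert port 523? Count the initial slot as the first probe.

3

131: h=5 → slot 5
325: h=3 → slot 3
124: h=5, probe 5,6 → slot 6
523: h=5, probe 5,6,2 → slot 2
Table: [∅, ∅, 523, 325, ∅, 131, 124]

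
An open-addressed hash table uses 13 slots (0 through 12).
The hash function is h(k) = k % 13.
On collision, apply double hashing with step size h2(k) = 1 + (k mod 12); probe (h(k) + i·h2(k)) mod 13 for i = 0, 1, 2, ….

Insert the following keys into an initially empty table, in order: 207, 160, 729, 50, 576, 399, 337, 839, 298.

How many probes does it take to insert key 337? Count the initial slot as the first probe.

3

207 hashes to 12; slot 12 is free => place at 12.
160 hashes to 4; slot 4 is free => place at 4.
729 hashes to 1; slot 1 is free => place at 1.
50 hashes to 11; slot 11 is free => place at 11.
576 hashes to 4, h2=1; 4 taken => place at 5.
399 hashes to 9; slot 9 is free => place at 9.
337 hashes to 12, h2=2; 12,1 taken => place at 3.
839 hashes to 7; slot 7 is free => place at 7.
298 hashes to 12, h2=11; 12 taken => place at 10.
Table: [-, 729, -, 337, 160, 576, -, 839, -, 399, 298, 50, 207]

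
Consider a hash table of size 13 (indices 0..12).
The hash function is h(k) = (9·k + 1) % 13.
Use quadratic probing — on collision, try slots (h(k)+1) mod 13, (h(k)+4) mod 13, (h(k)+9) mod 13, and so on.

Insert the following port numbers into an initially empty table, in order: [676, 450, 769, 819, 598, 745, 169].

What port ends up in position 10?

676: h=1 => slot 1
450: h=8 => slot 8
769: h=6 => slot 6
819: h=1, probe 1,2 => slot 2
598: h=1, probe 1,2,5 => slot 5
745: h=11 => slot 11
169: h=1, probe 1,2,5,10 => slot 10
Table: [∅, 676, 819, ∅, ∅, 598, 769, ∅, 450, ∅, 169, 745, ∅]

169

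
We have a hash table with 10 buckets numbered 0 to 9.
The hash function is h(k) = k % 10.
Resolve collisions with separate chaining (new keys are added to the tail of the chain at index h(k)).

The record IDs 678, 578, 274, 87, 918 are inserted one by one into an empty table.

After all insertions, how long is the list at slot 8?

3

678 -> bucket 8
578 -> bucket 8 (collision)
274 -> bucket 4
87 -> bucket 7
918 -> bucket 8 (collision)
Final buckets:
0: .
1: .
2: .
3: .
4: 274
5: .
6: .
7: 87
8: 678 -> 578 -> 918
9: .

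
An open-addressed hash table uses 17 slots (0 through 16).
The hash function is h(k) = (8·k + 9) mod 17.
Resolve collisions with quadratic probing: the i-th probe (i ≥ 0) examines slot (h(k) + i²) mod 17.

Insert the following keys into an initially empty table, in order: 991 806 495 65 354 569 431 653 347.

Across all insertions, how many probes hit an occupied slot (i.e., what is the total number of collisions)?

7

991 hashes to 15; slot 15 is free => place at 15.
806 hashes to 14; slot 14 is free => place at 14.
495 hashes to 8; slot 8 is free => place at 8.
65 hashes to 2; slot 2 is free => place at 2.
354 hashes to 2; 2 taken => place at 3.
569 hashes to 5; slot 5 is free => place at 5.
431 hashes to 6; slot 6 is free => place at 6.
653 hashes to 14; 14,15 taken => place at 1.
347 hashes to 14; 14,15,1,6 taken => place at 13.
Table: [_, 653, 65, 354, _, 569, 431, _, 495, _, _, _, _, 347, 806, 991, _]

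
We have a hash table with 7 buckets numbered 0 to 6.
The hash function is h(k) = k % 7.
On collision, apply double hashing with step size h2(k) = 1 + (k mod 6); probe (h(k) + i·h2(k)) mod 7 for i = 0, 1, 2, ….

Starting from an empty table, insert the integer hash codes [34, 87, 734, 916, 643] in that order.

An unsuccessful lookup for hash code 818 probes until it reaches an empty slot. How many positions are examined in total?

Insert 34: h=6, slot 6 empty → index 6.
Insert 87: h=3, slot 3 empty → index 3.
Insert 734: h=6, h2=3, slot 6 occupied → index 2.
Insert 916: h=6, h2=5, slot 6 occupied → index 4.
Insert 643: h=6, h2=2, slot 6 occupied → index 1.
Table: [_, 643, 734, 87, 916, _, 34]
Lookup 818: h=6, h2=3, probe 6,2,5 → slot 5 empty, not found.

3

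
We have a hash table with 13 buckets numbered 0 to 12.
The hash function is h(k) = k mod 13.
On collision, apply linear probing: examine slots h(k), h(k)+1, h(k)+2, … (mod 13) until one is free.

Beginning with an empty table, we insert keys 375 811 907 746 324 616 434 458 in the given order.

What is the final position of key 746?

6

375: h=11 => slot 11
811: h=5 => slot 5
907: h=10 => slot 10
746: h=5, probe 5,6 => slot 6
324: h=12 => slot 12
616: h=5, probe 5,6,7 => slot 7
434: h=5, probe 5,6,7,8 => slot 8
458: h=3 => slot 3
Table: [∅, ∅, ∅, 458, ∅, 811, 746, 616, 434, ∅, 907, 375, 324]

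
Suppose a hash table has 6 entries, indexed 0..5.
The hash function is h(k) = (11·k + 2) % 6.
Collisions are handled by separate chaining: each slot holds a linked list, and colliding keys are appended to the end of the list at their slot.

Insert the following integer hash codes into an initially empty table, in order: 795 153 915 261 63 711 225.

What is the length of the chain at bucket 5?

Insert 795: h=5, bucket 5 empty -> new chain.
Insert 153: h=5, bucket 5 nonempty -> append to chain.
Insert 915: h=5, bucket 5 nonempty -> append to chain.
Insert 261: h=5, bucket 5 nonempty -> append to chain.
Insert 63: h=5, bucket 5 nonempty -> append to chain.
Insert 711: h=5, bucket 5 nonempty -> append to chain.
Insert 225: h=5, bucket 5 nonempty -> append to chain.
Final buckets:
0: .
1: .
2: .
3: .
4: .
5: 795 -> 153 -> 915 -> 261 -> 63 -> 711 -> 225

7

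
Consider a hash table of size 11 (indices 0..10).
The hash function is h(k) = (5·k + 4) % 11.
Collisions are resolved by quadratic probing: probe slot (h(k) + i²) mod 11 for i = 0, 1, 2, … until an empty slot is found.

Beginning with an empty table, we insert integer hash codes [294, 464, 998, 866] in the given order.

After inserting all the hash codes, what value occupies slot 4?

294: h=0 => slot 0
464: h=3 => slot 3
998: h=0, probe 0,1 => slot 1
866: h=0, probe 0,1,4 => slot 4
Table: [294, 998, ., 464, 866, ., ., ., ., ., .]

866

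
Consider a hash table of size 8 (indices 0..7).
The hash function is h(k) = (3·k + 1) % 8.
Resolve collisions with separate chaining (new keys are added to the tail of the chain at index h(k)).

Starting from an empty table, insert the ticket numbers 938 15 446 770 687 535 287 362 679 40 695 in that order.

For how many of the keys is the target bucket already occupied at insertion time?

7

Insert 938: h=7, bucket 7 empty -> new chain.
Insert 15: h=6, bucket 6 empty -> new chain.
Insert 446: h=3, bucket 3 empty -> new chain.
Insert 770: h=7, bucket 7 nonempty -> append to chain.
Insert 687: h=6, bucket 6 nonempty -> append to chain.
Insert 535: h=6, bucket 6 nonempty -> append to chain.
Insert 287: h=6, bucket 6 nonempty -> append to chain.
Insert 362: h=7, bucket 7 nonempty -> append to chain.
Insert 679: h=6, bucket 6 nonempty -> append to chain.
Insert 40: h=1, bucket 1 empty -> new chain.
Insert 695: h=6, bucket 6 nonempty -> append to chain.
Final buckets:
0: —
1: 40
2: —
3: 446
4: —
5: —
6: 15 -> 687 -> 535 -> 287 -> 679 -> 695
7: 938 -> 770 -> 362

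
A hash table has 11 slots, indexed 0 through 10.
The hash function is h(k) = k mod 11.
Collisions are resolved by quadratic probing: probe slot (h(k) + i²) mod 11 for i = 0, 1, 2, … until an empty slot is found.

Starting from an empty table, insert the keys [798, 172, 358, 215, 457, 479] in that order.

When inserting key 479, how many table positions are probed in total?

Insert 798: h=6, slot 6 empty -> index 6.
Insert 172: h=7, slot 7 empty -> index 7.
Insert 358: h=6, slots 6,7 occupied -> index 10.
Insert 215: h=6, slots 6,7,10 occupied -> index 4.
Insert 457: h=6, slots 6,7,10,4 occupied -> index 0.
Insert 479: h=6, slots 6,7,10,4,0 occupied -> index 9.
Table: [457, -, -, -, 215, -, 798, 172, -, 479, 358]

6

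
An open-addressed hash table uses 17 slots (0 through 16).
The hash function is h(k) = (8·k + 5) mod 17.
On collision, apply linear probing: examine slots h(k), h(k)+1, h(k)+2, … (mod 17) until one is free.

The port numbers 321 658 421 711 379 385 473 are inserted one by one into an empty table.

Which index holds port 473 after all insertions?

Insert 321: h=6, slot 6 empty -> index 6.
Insert 658: h=16, slot 16 empty -> index 16.
Insert 421: h=7, slot 7 empty -> index 7.
Insert 711: h=15, slot 15 empty -> index 15.
Insert 379: h=11, slot 11 empty -> index 11.
Insert 385: h=8, slot 8 empty -> index 8.
Insert 473: h=15, slots 15,16 occupied -> index 0.
Table: [473, _, _, _, _, _, 321, 421, 385, _, _, 379, _, _, _, 711, 658]

0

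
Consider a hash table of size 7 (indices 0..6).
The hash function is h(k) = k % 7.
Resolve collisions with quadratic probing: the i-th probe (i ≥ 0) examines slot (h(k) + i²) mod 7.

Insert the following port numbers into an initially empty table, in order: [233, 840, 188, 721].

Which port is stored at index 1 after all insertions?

233 hashes to 2; slot 2 is free => place at 2.
840 hashes to 0; slot 0 is free => place at 0.
188 hashes to 6; slot 6 is free => place at 6.
721 hashes to 0; 0 taken => place at 1.
Table: [840, 721, 233, _, _, _, 188]

721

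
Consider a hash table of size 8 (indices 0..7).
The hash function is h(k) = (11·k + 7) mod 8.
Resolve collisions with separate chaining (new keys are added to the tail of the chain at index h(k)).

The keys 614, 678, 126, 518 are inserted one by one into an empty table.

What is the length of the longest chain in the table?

614 -> bucket 1
678 -> bucket 1 (collision)
126 -> bucket 1 (collision)
518 -> bucket 1 (collision)
Final buckets:
0: _
1: 614 -> 678 -> 126 -> 518
2: _
3: _
4: _
5: _
6: _
7: _

4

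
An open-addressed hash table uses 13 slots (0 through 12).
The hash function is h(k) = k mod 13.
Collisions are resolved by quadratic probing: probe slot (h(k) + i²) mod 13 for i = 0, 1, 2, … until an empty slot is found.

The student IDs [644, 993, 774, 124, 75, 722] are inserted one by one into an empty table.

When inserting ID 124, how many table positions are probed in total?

644: h=7 → slot 7
993: h=5 → slot 5
774: h=7, probe 7,8 → slot 8
124: h=7, probe 7,8,11 → slot 11
75: h=10 → slot 10
722: h=7, probe 7,8,11,3 → slot 3
Table: [-, -, -, 722, -, 993, -, 644, 774, -, 75, 124, -]

3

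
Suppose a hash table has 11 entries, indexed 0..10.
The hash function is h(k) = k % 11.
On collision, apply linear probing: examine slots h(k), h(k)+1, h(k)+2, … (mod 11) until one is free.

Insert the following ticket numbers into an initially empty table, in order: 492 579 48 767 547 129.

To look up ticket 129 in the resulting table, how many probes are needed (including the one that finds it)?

4

492: h=8 -> slot 8
579: h=7 -> slot 7
48: h=4 -> slot 4
767: h=8, probe 8,9 -> slot 9
547: h=8, probe 8,9,10 -> slot 10
129: h=8, probe 8,9,10,0 -> slot 0
Table: [129, ., ., ., 48, ., ., 579, 492, 767, 547]
Lookup 129: h=8, probe 8,9,10,0 → found at 0.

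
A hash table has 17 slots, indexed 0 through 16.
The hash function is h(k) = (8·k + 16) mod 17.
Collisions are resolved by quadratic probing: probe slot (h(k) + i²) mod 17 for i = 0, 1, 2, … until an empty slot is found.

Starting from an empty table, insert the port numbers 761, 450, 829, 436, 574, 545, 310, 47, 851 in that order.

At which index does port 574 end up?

761 hashes to 1; slot 1 is free → place at 1.
450 hashes to 12; slot 12 is free → place at 12.
829 hashes to 1; 1 taken → place at 2.
436 hashes to 2; 2 taken → place at 3.
574 hashes to 1; 1,2 taken → place at 5.
545 hashes to 7; slot 7 is free → place at 7.
310 hashes to 14; slot 14 is free → place at 14.
47 hashes to 1; 1,2,5 taken → place at 10.
851 hashes to 7; 7 taken → place at 8.
Table: [_, 761, 829, 436, _, 574, _, 545, 851, _, 47, _, 450, _, 310, _, _]

5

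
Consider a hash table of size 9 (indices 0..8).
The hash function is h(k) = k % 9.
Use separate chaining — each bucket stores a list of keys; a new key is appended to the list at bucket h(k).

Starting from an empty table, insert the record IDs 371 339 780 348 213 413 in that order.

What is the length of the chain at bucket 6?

4

Insert 371: h=2, bucket 2 empty → new chain.
Insert 339: h=6, bucket 6 empty → new chain.
Insert 780: h=6, bucket 6 nonempty → append to chain.
Insert 348: h=6, bucket 6 nonempty → append to chain.
Insert 213: h=6, bucket 6 nonempty → append to chain.
Insert 413: h=8, bucket 8 empty → new chain.
Final buckets:
0: -
1: -
2: 371
3: -
4: -
5: -
6: 339 -> 780 -> 348 -> 213
7: -
8: 413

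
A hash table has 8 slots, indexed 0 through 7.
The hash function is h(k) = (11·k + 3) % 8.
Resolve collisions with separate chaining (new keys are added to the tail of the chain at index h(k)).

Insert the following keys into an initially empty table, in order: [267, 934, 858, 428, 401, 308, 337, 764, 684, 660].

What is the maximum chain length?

5

267 → bucket 4
934 → bucket 5
858 → bucket 1
428 → bucket 7
401 → bucket 6
308 → bucket 7 (collision)
337 → bucket 6 (collision)
764 → bucket 7 (collision)
684 → bucket 7 (collision)
660 → bucket 7 (collision)
Final buckets:
0: .
1: 858
2: .
3: .
4: 267
5: 934
6: 401 -> 337
7: 428 -> 308 -> 764 -> 684 -> 660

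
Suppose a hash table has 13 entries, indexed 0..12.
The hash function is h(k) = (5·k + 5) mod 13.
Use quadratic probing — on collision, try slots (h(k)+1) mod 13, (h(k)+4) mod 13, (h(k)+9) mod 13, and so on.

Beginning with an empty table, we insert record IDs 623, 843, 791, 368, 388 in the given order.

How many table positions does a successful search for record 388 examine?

Insert 623: h=0, slot 0 empty -> index 0.
Insert 843: h=8, slot 8 empty -> index 8.
Insert 791: h=8, slot 8 occupied -> index 9.
Insert 368: h=12, slot 12 empty -> index 12.
Insert 388: h=8, slots 8,9,12 occupied -> index 4.
Table: [623, —, —, —, 388, —, —, —, 843, 791, —, —, 368]
Lookup 388: h=8, probe 8,9,12,4 → found at 4.

4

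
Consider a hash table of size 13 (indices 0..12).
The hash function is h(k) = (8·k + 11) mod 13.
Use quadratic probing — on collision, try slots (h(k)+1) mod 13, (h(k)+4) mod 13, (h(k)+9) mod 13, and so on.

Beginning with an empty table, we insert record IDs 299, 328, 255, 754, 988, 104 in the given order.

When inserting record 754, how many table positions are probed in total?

2

299 hashes to 11; slot 11 is free => place at 11.
328 hashes to 9; slot 9 is free => place at 9.
255 hashes to 10; slot 10 is free => place at 10.
754 hashes to 11; 11 taken => place at 12.
988 hashes to 11; 11,12 taken => place at 2.
104 hashes to 11; 11,12,2 taken => place at 7.
Table: [_, _, 988, _, _, _, _, 104, _, 328, 255, 299, 754]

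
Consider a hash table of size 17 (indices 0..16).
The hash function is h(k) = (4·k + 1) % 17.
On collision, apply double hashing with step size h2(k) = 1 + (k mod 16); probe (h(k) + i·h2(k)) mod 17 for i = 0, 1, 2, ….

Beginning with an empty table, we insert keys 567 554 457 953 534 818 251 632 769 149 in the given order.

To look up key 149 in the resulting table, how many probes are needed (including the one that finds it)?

3

567 hashes to 8; slot 8 is free → place at 8.
554 hashes to 7; slot 7 is free → place at 7.
457 hashes to 10; slot 10 is free → place at 10.
953 hashes to 5; slot 5 is free → place at 5.
534 hashes to 12; slot 12 is free → place at 12.
818 hashes to 9; slot 9 is free → place at 9.
251 hashes to 2; slot 2 is free → place at 2.
632 hashes to 13; slot 13 is free → place at 13.
769 hashes to 0; slot 0 is free → place at 0.
149 hashes to 2, h2=6; 2,8 taken → place at 14.
Table: [769, -, 251, -, -, 953, -, 554, 567, 818, 457, -, 534, 632, 149, -, -]
Lookup 149: h=2, h2=6, probe 2,8,14 → found at 14.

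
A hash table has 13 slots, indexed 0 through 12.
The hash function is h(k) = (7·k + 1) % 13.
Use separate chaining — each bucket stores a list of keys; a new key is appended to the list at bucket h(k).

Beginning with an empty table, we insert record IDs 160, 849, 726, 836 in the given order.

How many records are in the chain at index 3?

3

Insert 160: h=3, bucket 3 empty → new chain.
Insert 849: h=3, bucket 3 nonempty → append to chain.
Insert 726: h=0, bucket 0 empty → new chain.
Insert 836: h=3, bucket 3 nonempty → append to chain.
Final buckets:
0: 726
1: _
2: _
3: 160 -> 849 -> 836
4: _
5: _
6: _
7: _
8: _
9: _
10: _
11: _
12: _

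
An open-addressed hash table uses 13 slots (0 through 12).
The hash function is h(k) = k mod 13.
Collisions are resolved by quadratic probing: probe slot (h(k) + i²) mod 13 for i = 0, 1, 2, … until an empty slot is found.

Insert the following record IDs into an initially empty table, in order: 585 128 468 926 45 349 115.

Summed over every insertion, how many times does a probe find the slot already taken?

4

Insert 585: h=0, slot 0 empty => index 0.
Insert 128: h=11, slot 11 empty => index 11.
Insert 468: h=0, slot 0 occupied => index 1.
Insert 926: h=3, slot 3 empty => index 3.
Insert 45: h=6, slot 6 empty => index 6.
Insert 349: h=11, slot 11 occupied => index 12.
Insert 115: h=11, slots 11,12 occupied => index 2.
Table: [585, 468, 115, 926, ., ., 45, ., ., ., ., 128, 349]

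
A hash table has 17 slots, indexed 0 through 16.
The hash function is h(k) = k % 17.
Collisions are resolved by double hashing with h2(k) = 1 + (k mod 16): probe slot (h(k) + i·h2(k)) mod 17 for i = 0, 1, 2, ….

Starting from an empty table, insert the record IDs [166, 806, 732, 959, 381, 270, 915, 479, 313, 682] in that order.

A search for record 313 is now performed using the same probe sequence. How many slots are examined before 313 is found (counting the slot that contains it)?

2

166: h=13 → slot 13
806: h=7 → slot 7
732: h=1 → slot 1
959: h=7, h2=16, probe 7,6 → slot 6
381: h=7, h2=14, probe 7,4 → slot 4
270: h=15 → slot 15
915: h=14 → slot 14
479: h=3 → slot 3
313: h=7, h2=10, probe 7,0 → slot 0
682: h=2 → slot 2
Table: [313, 732, 682, 479, 381, -, 959, 806, -, -, -, -, -, 166, 915, 270, -]
Lookup 313: h=7, h2=10, probe 7,0 → found at 0.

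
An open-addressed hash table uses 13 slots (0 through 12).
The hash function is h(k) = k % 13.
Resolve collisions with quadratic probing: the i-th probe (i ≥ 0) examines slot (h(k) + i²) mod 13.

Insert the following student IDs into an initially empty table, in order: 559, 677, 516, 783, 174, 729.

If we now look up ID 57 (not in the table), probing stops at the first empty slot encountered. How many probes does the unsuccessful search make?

Insert 559: h=0, slot 0 empty -> index 0.
Insert 677: h=1, slot 1 empty -> index 1.
Insert 516: h=9, slot 9 empty -> index 9.
Insert 783: h=3, slot 3 empty -> index 3.
Insert 174: h=5, slot 5 empty -> index 5.
Insert 729: h=1, slot 1 occupied -> index 2.
Table: [559, 677, 729, 783, ., 174, ., ., ., 516, ., ., .]
Lookup 57: h=5, probe 5,6 → slot 6 empty, not found.

2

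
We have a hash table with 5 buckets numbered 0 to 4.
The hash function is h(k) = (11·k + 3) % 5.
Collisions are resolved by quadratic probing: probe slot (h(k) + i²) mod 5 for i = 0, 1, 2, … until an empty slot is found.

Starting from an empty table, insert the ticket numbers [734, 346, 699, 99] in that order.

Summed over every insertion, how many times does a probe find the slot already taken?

734: h=2 -> slot 2
346: h=4 -> slot 4
699: h=2, probe 2,3 -> slot 3
99: h=2, probe 2,3,1 -> slot 1
Table: [., 99, 734, 699, 346]

3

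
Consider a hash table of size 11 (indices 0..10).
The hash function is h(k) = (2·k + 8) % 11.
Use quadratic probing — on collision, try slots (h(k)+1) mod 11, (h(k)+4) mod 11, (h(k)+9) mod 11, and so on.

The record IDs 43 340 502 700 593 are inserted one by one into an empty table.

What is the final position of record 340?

Insert 43: h=6, slot 6 empty -> index 6.
Insert 340: h=6, slot 6 occupied -> index 7.
Insert 502: h=0, slot 0 empty -> index 0.
Insert 700: h=0, slot 0 occupied -> index 1.
Insert 593: h=6, slots 6,7 occupied -> index 10.
Table: [502, 700, _, _, _, _, 43, 340, _, _, 593]

7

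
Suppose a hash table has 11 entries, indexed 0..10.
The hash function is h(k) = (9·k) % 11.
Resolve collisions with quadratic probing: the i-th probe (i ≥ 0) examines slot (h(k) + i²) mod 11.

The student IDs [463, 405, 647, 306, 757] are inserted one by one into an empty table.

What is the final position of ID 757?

463 hashes to 9; slot 9 is free -> place at 9.
405 hashes to 4; slot 4 is free -> place at 4.
647 hashes to 4; 4 taken -> place at 5.
306 hashes to 4; 4,5 taken -> place at 8.
757 hashes to 4; 4,5,8 taken -> place at 2.
Table: [∅, ∅, 757, ∅, 405, 647, ∅, ∅, 306, 463, ∅]

2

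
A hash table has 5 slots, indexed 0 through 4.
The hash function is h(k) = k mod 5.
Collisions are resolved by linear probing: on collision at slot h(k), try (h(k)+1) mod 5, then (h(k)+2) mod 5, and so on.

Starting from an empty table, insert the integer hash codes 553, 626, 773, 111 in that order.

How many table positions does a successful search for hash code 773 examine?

2

553: h=3 → slot 3
626: h=1 → slot 1
773: h=3, probe 3,4 → slot 4
111: h=1, probe 1,2 → slot 2
Table: [., 626, 111, 553, 773]
Lookup 773: h=3, probe 3,4 → found at 4.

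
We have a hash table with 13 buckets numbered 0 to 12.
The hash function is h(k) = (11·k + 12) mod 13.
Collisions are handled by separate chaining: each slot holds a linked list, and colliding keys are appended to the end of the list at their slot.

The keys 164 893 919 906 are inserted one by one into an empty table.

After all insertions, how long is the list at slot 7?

3

Insert 164: h=9, bucket 9 empty -> new chain.
Insert 893: h=7, bucket 7 empty -> new chain.
Insert 919: h=7, bucket 7 nonempty -> append to chain.
Insert 906: h=7, bucket 7 nonempty -> append to chain.
Final buckets:
0: —
1: —
2: —
3: —
4: —
5: —
6: —
7: 893 -> 919 -> 906
8: —
9: 164
10: —
11: —
12: —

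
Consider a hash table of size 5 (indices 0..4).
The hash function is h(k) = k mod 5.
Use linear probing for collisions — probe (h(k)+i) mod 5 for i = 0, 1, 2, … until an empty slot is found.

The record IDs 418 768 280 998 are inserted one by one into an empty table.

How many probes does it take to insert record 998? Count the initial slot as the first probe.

4

Insert 418: h=3, slot 3 empty -> index 3.
Insert 768: h=3, slot 3 occupied -> index 4.
Insert 280: h=0, slot 0 empty -> index 0.
Insert 998: h=3, slots 3,4,0 occupied -> index 1.
Table: [280, 998, ., 418, 768]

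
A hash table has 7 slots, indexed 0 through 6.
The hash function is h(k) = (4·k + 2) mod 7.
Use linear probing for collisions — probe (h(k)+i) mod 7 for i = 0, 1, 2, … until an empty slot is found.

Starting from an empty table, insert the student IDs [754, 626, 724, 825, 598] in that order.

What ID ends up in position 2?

724

Insert 754: h=1, slot 1 empty -> index 1.
Insert 626: h=0, slot 0 empty -> index 0.
Insert 724: h=0, slots 0,1 occupied -> index 2.
Insert 825: h=5, slot 5 empty -> index 5.
Insert 598: h=0, slots 0,1,2 occupied -> index 3.
Table: [626, 754, 724, 598, ∅, 825, ∅]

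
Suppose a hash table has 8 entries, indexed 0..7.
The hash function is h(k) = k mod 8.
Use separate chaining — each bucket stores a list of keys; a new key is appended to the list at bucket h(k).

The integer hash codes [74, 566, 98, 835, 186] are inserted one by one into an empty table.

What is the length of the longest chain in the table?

74 -> bucket 2
566 -> bucket 6
98 -> bucket 2 (collision)
835 -> bucket 3
186 -> bucket 2 (collision)
Final buckets:
0: .
1: .
2: 74 -> 98 -> 186
3: 835
4: .
5: .
6: 566
7: .

3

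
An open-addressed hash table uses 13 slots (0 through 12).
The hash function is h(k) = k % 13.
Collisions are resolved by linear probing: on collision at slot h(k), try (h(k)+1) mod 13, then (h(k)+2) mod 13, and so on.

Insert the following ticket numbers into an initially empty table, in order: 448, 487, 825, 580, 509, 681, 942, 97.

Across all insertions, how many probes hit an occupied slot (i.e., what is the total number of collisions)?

13

448 hashes to 6; slot 6 is free => place at 6.
487 hashes to 6; 6 taken => place at 7.
825 hashes to 6; 6,7 taken => place at 8.
580 hashes to 8; 8 taken => place at 9.
509 hashes to 2; slot 2 is free => place at 2.
681 hashes to 5; slot 5 is free => place at 5.
942 hashes to 6; 6,7,8,9 taken => place at 10.
97 hashes to 6; 6,7,8,9,10 taken => place at 11.
Table: [., ., 509, ., ., 681, 448, 487, 825, 580, 942, 97, .]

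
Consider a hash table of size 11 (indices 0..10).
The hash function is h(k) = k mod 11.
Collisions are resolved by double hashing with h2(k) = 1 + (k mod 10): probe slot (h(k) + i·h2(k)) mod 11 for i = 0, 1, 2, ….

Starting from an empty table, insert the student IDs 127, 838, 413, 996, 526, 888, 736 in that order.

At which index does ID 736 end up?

1

127: h=6 → slot 6
838: h=2 → slot 2
413: h=6, h2=4, probe 6,10 → slot 10
996: h=6, h2=7, probe 6,2,9 → slot 9
526: h=9, h2=7, probe 9,5 → slot 5
888: h=8 → slot 8
736: h=10, h2=7, probe 10,6,2,9,5,1 → slot 1
Table: [-, 736, 838, -, -, 526, 127, -, 888, 996, 413]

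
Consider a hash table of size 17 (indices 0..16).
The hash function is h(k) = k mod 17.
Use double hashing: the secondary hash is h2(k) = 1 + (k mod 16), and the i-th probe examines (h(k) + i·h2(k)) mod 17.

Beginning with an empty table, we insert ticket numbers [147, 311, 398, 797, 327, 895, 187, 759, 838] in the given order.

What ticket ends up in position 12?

838

Insert 147: h=11, slot 11 empty => index 11.
Insert 311: h=5, slot 5 empty => index 5.
Insert 398: h=7, slot 7 empty => index 7.
Insert 797: h=15, slot 15 empty => index 15.
Insert 327: h=4, slot 4 empty => index 4.
Insert 895: h=11, h2=16, slot 11 occupied => index 10.
Insert 187: h=0, slot 0 empty => index 0.
Insert 759: h=11, h2=8, slot 11 occupied => index 2.
Insert 838: h=5, h2=7, slot 5 occupied => index 12.
Table: [187, -, 759, -, 327, 311, -, 398, -, -, 895, 147, 838, -, -, 797, -]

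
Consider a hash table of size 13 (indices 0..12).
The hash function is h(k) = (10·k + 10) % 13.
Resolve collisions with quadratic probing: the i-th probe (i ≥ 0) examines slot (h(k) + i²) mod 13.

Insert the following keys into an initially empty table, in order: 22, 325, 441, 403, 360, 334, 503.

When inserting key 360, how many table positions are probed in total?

Insert 22: h=9, slot 9 empty => index 9.
Insert 325: h=10, slot 10 empty => index 10.
Insert 441: h=0, slot 0 empty => index 0.
Insert 403: h=10, slot 10 occupied => index 11.
Insert 360: h=9, slots 9,10,0 occupied => index 5.
Insert 334: h=9, slots 9,10,0,5 occupied => index 12.
Insert 503: h=9, slots 9,10,0,5,12 occupied => index 8.
Table: [441, -, -, -, -, 360, -, -, 503, 22, 325, 403, 334]

4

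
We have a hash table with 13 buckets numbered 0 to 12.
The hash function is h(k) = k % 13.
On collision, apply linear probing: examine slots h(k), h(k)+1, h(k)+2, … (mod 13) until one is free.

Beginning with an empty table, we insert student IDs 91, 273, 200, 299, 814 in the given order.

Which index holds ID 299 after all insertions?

2

Insert 91: h=0, slot 0 empty → index 0.
Insert 273: h=0, slot 0 occupied → index 1.
Insert 200: h=5, slot 5 empty → index 5.
Insert 299: h=0, slots 0,1 occupied → index 2.
Insert 814: h=8, slot 8 empty → index 8.
Table: [91, 273, 299, _, _, 200, _, _, 814, _, _, _, _]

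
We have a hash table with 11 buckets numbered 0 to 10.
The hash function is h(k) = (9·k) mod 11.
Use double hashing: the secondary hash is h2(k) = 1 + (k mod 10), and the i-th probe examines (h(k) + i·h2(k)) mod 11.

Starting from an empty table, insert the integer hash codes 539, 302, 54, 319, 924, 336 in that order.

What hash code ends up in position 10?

539: h=0 -> slot 0
302: h=1 -> slot 1
54: h=2 -> slot 2
319: h=0, h2=10, probe 0,10 -> slot 10
924: h=0, h2=5, probe 0,5 -> slot 5
336: h=10, h2=7, probe 10,6 -> slot 6
Table: [539, 302, 54, —, —, 924, 336, —, —, —, 319]

319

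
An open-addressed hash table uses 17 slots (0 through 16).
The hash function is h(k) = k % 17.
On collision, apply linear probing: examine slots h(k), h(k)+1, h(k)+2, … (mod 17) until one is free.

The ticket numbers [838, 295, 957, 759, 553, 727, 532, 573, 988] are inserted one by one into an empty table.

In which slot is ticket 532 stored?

8

838: h=5 -> slot 5
295: h=6 -> slot 6
957: h=5, probe 5,6,7 -> slot 7
759: h=11 -> slot 11
553: h=9 -> slot 9
727: h=13 -> slot 13
532: h=5, probe 5,6,7,8 -> slot 8
573: h=12 -> slot 12
988: h=2 -> slot 2
Table: [—, —, 988, —, —, 838, 295, 957, 532, 553, —, 759, 573, 727, —, —, —]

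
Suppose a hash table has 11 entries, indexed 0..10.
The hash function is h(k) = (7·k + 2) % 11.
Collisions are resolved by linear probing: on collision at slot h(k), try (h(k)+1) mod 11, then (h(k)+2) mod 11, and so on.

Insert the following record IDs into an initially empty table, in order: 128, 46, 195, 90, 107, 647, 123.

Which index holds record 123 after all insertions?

128 hashes to 7; slot 7 is free → place at 7.
46 hashes to 5; slot 5 is free → place at 5.
195 hashes to 3; slot 3 is free → place at 3.
90 hashes to 5; 5 taken → place at 6.
107 hashes to 3; 3 taken → place at 4.
647 hashes to 10; slot 10 is free → place at 10.
123 hashes to 5; 5,6,7 taken → place at 8.
Table: [-, -, -, 195, 107, 46, 90, 128, 123, -, 647]

8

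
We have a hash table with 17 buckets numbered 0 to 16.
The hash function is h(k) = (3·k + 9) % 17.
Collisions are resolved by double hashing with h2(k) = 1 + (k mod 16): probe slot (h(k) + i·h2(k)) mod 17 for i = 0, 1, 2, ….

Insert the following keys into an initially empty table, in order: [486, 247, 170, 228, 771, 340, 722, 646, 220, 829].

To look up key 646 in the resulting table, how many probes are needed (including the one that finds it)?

3

486 hashes to 5; slot 5 is free → place at 5.
247 hashes to 2; slot 2 is free → place at 2.
170 hashes to 9; slot 9 is free → place at 9.
228 hashes to 13; slot 13 is free → place at 13.
771 hashes to 10; slot 10 is free → place at 10.
340 hashes to 9, h2=5; 9 taken → place at 14.
722 hashes to 16; slot 16 is free → place at 16.
646 hashes to 9, h2=7; 9,16 taken → place at 6.
220 hashes to 6, h2=13; 6,2 taken → place at 15.
829 hashes to 14, h2=14; 14 taken → place at 11.
Table: [∅, ∅, 247, ∅, ∅, 486, 646, ∅, ∅, 170, 771, 829, ∅, 228, 340, 220, 722]
Lookup 646: h=9, h2=7, probe 9,16,6 → found at 6.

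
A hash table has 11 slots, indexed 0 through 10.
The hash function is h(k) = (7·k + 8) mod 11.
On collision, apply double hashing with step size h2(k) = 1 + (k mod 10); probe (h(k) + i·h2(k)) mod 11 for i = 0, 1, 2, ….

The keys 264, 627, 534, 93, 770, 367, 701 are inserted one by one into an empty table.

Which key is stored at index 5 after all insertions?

264 hashes to 8; slot 8 is free -> place at 8.
627 hashes to 8, h2=8; 8 taken -> place at 5.
534 hashes to 6; slot 6 is free -> place at 6.
93 hashes to 10; slot 10 is free -> place at 10.
770 hashes to 8, h2=1; 8 taken -> place at 9.
367 hashes to 3; slot 3 is free -> place at 3.
701 hashes to 9, h2=2; 9 taken -> place at 0.
Table: [701, -, -, 367, -, 627, 534, -, 264, 770, 93]

627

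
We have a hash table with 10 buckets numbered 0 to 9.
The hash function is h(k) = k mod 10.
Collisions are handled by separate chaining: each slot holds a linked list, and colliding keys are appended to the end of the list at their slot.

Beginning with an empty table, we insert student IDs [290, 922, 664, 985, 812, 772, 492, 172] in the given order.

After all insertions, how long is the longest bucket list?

Insert 290: h=0, bucket 0 empty -> new chain.
Insert 922: h=2, bucket 2 empty -> new chain.
Insert 664: h=4, bucket 4 empty -> new chain.
Insert 985: h=5, bucket 5 empty -> new chain.
Insert 812: h=2, bucket 2 nonempty -> append to chain.
Insert 772: h=2, bucket 2 nonempty -> append to chain.
Insert 492: h=2, bucket 2 nonempty -> append to chain.
Insert 172: h=2, bucket 2 nonempty -> append to chain.
Final buckets:
0: 290
1: _
2: 922 -> 812 -> 772 -> 492 -> 172
3: _
4: 664
5: 985
6: _
7: _
8: _
9: _

5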